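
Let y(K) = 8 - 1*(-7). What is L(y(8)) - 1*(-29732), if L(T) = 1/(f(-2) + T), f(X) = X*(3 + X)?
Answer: 386517/13 ≈ 29732.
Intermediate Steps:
y(K) = 15 (y(K) = 8 + 7 = 15)
L(T) = 1/(-2 + T) (L(T) = 1/(-2*(3 - 2) + T) = 1/(-2*1 + T) = 1/(-2 + T))
L(y(8)) - 1*(-29732) = 1/(-2 + 15) - 1*(-29732) = 1/13 + 29732 = 386517/13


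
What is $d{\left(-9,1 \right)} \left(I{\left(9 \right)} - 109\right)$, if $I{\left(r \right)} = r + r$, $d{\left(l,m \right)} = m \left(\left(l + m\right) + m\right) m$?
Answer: $637$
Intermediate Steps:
$d{\left(l,m \right)} = m^{2} \left(l + 2 m\right)$ ($d{\left(l,m \right)} = m \left(l + 2 m\right) m = m^{2} \left(l + 2 m\right)$)
$I{\left(r \right)} = 2 r$
$d{\left(-9,1 \right)} \left(I{\left(9 \right)} - 109\right) = 1^{2} \left(-9 + 2 \cdot 1\right) \left(2 \cdot 9 - 109\right) = 1 \left(-9 + 2\right) \left(18 - 109\right) = 1 \left(-7\right) \left(-91\right) = \left(-7\right) \left(-91\right) = 637$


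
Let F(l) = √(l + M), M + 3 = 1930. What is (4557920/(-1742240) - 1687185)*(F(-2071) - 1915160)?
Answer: 35184909583832320/10889 - 220461431424*I/10889 ≈ 3.2312e+12 - 2.0246e+7*I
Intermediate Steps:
M = 1927 (M = -3 + 1930 = 1927)
F(l) = √(1927 + l) (F(l) = √(l + 1927) = √(1927 + l))
(4557920/(-1742240) - 1687185)*(F(-2071) - 1915160) = (4557920/(-1742240) - 1687185)*(√(1927 - 2071) - 1915160) = (4557920*(-1/1742240) - 1687185)*(√(-144) - 1915160) = (-28487/10889 - 1687185)*(12*I - 1915160) = -18371785952*(-1915160 + 12*I)/10889 = 35184909583832320/10889 - 220461431424*I/10889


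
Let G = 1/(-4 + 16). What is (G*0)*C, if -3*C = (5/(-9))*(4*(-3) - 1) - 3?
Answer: 0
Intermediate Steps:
G = 1/12 ≈ 0.083333
C = -38/27 (C = -((5/(-9))*(4*(-3) - 1) - 3)/3 = -((5*(-⅑))*(-12 - 1) - 3)/3 = -(-5/9*(-13) - 3)/3 = -(65/9 - 3)/3 = -⅓*38/9 = -38/27 ≈ -1.4074)
(G*0)*C = ((1/12)*0)*(-38/27) = 0*(-38/27) = 0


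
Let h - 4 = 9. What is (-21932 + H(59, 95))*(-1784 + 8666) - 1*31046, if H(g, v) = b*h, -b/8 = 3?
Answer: -153114254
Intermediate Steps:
h = 13 (h = 4 + 9 = 13)
b = -24 (b = -8*3 = -24)
H(g, v) = -312 (H(g, v) = -24*13 = -312)
(-21932 + H(59, 95))*(-1784 + 8666) - 1*31046 = (-21932 - 312)*(-1784 + 8666) - 1*31046 = -22244*6882 - 31046 = -153083208 - 31046 = -153114254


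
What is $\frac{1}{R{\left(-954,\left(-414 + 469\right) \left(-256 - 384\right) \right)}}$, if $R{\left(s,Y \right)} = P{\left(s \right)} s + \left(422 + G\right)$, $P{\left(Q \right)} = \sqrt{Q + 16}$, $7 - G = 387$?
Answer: $\frac{1}{20325966} + \frac{53 i \sqrt{938}}{47427254} \approx 4.9198 \cdot 10^{-8} + 3.4225 \cdot 10^{-5} i$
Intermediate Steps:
$G = -380$ ($G = 7 - 387 = -380$)
$P{\left(Q \right)} = \sqrt{16 + Q}$
$R{\left(s,Y \right)} = 42 + s \sqrt{16 + s}$ ($R{\left(s,Y \right)} = \sqrt{16 + s} s + \left(422 - 380\right) = s \sqrt{16 + s} + 42 = 42 + s \sqrt{16 + s}$)
$\frac{1}{R{\left(-954,\left(-414 + 469\right) \left(-256 - 384\right) \right)}} = \frac{1}{42 - 954 \sqrt{16 - 954}} = \frac{1}{42 - 954 \sqrt{-938}} = \frac{1}{42 - 954 i \sqrt{938}}$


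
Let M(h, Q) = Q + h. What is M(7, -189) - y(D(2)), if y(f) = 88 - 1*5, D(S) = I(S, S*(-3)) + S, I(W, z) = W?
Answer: -265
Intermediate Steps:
D(S) = 2*S (D(S) = S + S = 2*S)
y(f) = 83 (y(f) = 88 - 5 = 83)
M(7, -189) - y(D(2)) = (-189 + 7) - 1*83 = -182 - 83 = -265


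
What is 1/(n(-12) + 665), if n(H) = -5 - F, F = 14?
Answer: 1/646 ≈ 0.0015480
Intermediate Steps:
n(H) = -19 (n(H) = -5 - 1*14 = -5 - 14 = -19)
1/(n(-12) + 665) = 1/(-19 + 665) = 1/646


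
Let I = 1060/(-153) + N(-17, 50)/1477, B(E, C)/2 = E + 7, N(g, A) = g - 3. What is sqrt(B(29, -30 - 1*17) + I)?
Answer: 8*sqrt(5767989262)/75327 ≈ 8.0659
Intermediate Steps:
N(g, A) = -3 + g
B(E, C) = 14 + 2*E (B(E, C) = 2*(E + 7) = 2*(7 + E) = 14 + 2*E)
I = -1568680/225981 (I = 1060/(-153) + (-3 - 17)/1477 = 1060*(-1/153) - 20*1/1477 = -1060/153 - 20/1477 = -1568680/225981 ≈ -6.9416)
sqrt(B(29, -30 - 1*17) + I) = sqrt((14 + 2*29) - 1568680/225981) = sqrt((14 + 58) - 1568680/225981) = sqrt(72 - 1568680/225981) = sqrt(14701952/225981) = 8*sqrt(5767989262)/75327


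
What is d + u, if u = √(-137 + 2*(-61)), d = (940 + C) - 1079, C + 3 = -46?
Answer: -188 + I*√259 ≈ -188.0 + 16.093*I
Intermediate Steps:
C = -49 (C = -3 - 46 = -49)
d = -188 (d = (940 - 49) - 1079 = 891 - 1079 = -188)
u = I*√259 (u = √(-137 - 122) = √(-259) = I*√259 ≈ 16.093*I)
d + u = -188 + I*√259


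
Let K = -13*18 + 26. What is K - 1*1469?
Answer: -1677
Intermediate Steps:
K = -208 (K = -234 + 26 = -208)
K - 1*1469 = -208 - 1*1469 = -208 - 1469 = -1677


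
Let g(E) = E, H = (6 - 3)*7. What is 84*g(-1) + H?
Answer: -63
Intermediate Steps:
H = 21 (H = 3*7 = 21)
84*g(-1) + H = 84*(-1) + 21 = -84 + 21 = -63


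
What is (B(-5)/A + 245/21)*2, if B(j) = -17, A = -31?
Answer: 2272/93 ≈ 24.430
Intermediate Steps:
(B(-5)/A + 245/21)*2 = (-17/(-31) + 245/21)*2 = (-17*(-1/31) + 245*(1/21))*2 = (17/31 + 35/3)*2 = (1136/93)*2 = 2272/93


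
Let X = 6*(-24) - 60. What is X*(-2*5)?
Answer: 2040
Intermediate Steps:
X = -204 (X = -144 - 60 = -204)
X*(-2*5) = -(-408)*5 = -204*(-10) = 2040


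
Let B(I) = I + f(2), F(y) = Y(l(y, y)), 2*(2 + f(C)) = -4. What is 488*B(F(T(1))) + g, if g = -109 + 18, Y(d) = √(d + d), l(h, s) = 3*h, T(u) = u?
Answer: -2043 + 488*√6 ≈ -847.65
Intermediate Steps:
f(C) = -4 (f(C) = -2 + (½)*(-4) = -2 - 2 = -4)
Y(d) = √2*√d (Y(d) = √(2*d) = √2*√d)
F(y) = √6*√y (F(y) = √2*√(3*y) = √2*(√3*√y) = √6*√y)
g = -91
B(I) = -4 + I (B(I) = I - 4 = -4 + I)
488*B(F(T(1))) + g = 488*(-4 + √6*√1) - 91 = 488*(-4 + √6*1) - 91 = 488*(-4 + √6) - 91 = (-1952 + 488*√6) - 91 = -2043 + 488*√6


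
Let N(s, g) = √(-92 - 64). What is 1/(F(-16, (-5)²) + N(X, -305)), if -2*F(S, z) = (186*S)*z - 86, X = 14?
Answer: 37243/1387041205 - 2*I*√39/1387041205 ≈ 2.6851e-5 - 9.0048e-9*I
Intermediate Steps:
N(s, g) = 2*I*√39 (N(s, g) = √(-156) = 2*I*√39)
F(S, z) = 43 - 93*S*z (F(S, z) = -((186*S)*z - 86)/2 = -(186*S*z - 86)/2 = -(-86 + 186*S*z)/2 = 43 - 93*S*z)
1/(F(-16, (-5)²) + N(X, -305)) = 1/((43 - 93*(-16)*(-5)²) + 2*I*√39) = 1/((43 - 93*(-16)*25) + 2*I*√39) = 1/((43 + 37200) + 2*I*√39) = 1/(37243 + 2*I*√39)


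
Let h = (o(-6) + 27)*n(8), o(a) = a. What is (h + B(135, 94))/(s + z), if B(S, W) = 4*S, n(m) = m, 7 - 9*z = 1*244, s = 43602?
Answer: 2124/130727 ≈ 0.016248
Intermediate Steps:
z = -79/3 (z = 7/9 - 244/9 = -79/3 ≈ -26.333)
h = 168 (h = (-6 + 27)*8 = 21*8 = 168)
(h + B(135, 94))/(s + z) = (168 + 4*135)/(43602 - 79/3) = (168 + 540)/(130727/3) = 708*(3/130727) = 2124/130727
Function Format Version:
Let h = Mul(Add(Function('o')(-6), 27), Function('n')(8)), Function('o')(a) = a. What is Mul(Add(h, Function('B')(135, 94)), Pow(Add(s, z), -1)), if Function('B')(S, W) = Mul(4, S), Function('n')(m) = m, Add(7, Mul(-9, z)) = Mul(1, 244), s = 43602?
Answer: Rational(2124, 130727) ≈ 0.016248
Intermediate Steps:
z = Rational(-79, 3) (z = Add(Rational(7, 9), Mul(Rational(-1, 9), Mul(1, 244))) = Add(Rational(7, 9), Mul(Rational(-1, 9), 244)) = Add(Rational(7, 9), Rational(-244, 9)) = Rational(-79, 3) ≈ -26.333)
h = 168 (h = Mul(Add(-6, 27), 8) = Mul(21, 8) = 168)
Mul(Add(h, Function('B')(135, 94)), Pow(Add(s, z), -1)) = Mul(Add(168, Mul(4, 135)), Pow(Add(43602, Rational(-79, 3)), -1)) = Mul(Add(168, 540), Pow(Rational(130727, 3), -1)) = Mul(708, Rational(3, 130727)) = Rational(2124, 130727)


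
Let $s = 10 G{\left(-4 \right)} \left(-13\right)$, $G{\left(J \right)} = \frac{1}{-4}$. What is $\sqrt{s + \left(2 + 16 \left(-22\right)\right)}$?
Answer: $\frac{i \sqrt{1270}}{2} \approx 17.819 i$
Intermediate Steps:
$G{\left(J \right)} = - \frac{1}{4}$
$s = \frac{65}{2}$ ($s = 10 \left(- \frac{1}{4}\right) \left(-13\right) = \left(- \frac{5}{2}\right) \left(-13\right) = \frac{65}{2} \approx 32.5$)
$\sqrt{s + \left(2 + 16 \left(-22\right)\right)} = \sqrt{\frac{65}{2} + \left(2 + 16 \left(-22\right)\right)} = \sqrt{\frac{65}{2} + \left(2 - 352\right)} = \sqrt{\frac{65}{2} - 350} = \sqrt{- \frac{635}{2}} = \frac{i \sqrt{1270}}{2}$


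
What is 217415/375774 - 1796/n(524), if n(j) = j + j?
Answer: -27939949/24613197 ≈ -1.1352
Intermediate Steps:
n(j) = 2*j
217415/375774 - 1796/n(524) = 217415/375774 - 1796/(2*524) = 217415*(1/375774) - 1796/1048 = 217415/375774 - 1796*1/1048 = 217415/375774 - 449/262 = -27939949/24613197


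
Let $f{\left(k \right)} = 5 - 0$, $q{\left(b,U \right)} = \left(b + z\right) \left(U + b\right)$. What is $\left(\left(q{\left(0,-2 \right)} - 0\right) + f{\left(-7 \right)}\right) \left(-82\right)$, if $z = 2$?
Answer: $-82$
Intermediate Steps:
$q{\left(b,U \right)} = \left(2 + b\right) \left(U + b\right)$ ($q{\left(b,U \right)} = \left(b + 2\right) \left(U + b\right) = \left(2 + b\right) \left(U + b\right)$)
$f{\left(k \right)} = 5$ ($f{\left(k \right)} = 5 + 0 = 5$)
$\left(\left(q{\left(0,-2 \right)} - 0\right) + f{\left(-7 \right)}\right) \left(-82\right) = \left(\left(\left(0^{2} + 2 \left(-2\right) + 2 \cdot 0 - 0\right) - 0\right) + 5\right) \left(-82\right) = \left(\left(\left(0 - 4 + 0 + 0\right) + 0\right) + 5\right) \left(-82\right) = \left(\left(-4 + 0\right) + 5\right) \left(-82\right) = \left(-4 + 5\right) \left(-82\right) = 1 \left(-82\right) = -82$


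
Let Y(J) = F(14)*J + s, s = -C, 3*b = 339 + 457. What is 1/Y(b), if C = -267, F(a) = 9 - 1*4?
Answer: 3/4781 ≈ 0.00062748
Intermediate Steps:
F(a) = 5 (F(a) = 9 - 4 = 5)
b = 796/3 (b = (339 + 457)/3 = (1/3)*796 = 796/3 ≈ 265.33)
s = 267 (s = -1*(-267) = 267)
Y(J) = 267 + 5*J (Y(J) = 5*J + 267 = 267 + 5*J)
1/Y(b) = 1/(267 + 5*(796/3)) = 1/(267 + 3980/3) = 1/(4781/3) = 3/4781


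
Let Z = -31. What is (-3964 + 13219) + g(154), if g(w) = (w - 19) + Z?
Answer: 9359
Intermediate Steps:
g(w) = -50 + w (g(w) = (w - 19) - 31 = (-19 + w) - 31 = -50 + w)
(-3964 + 13219) + g(154) = (-3964 + 13219) + (-50 + 154) = 9255 + 104 = 9359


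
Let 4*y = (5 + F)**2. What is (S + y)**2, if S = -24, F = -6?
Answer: 9025/16 ≈ 564.06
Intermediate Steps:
y = 1/4 (y = (5 - 6)**2/4 = (1/4)*(-1)**2 = (1/4)*1 = 1/4 ≈ 0.25000)
(S + y)**2 = (-24 + 1/4)**2 = (-95/4)**2 = 9025/16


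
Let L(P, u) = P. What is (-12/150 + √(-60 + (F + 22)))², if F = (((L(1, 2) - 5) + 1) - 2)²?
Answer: (2 - 25*I*√13)²/625 ≈ -12.994 - 0.57689*I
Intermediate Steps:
F = 25 (F = (((1 - 5) + 1) - 2)² = ((-4 + 1) - 2)² = (-3 - 2)² = (-5)² = 25)
(-12/150 + √(-60 + (F + 22)))² = (-12/150 + √(-60 + (25 + 22)))² = (-12*1/150 + √(-60 + 47))² = (-2/25 + √(-13))² = (-2/25 + I*√13)²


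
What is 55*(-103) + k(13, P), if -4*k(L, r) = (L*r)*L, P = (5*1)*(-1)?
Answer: -21815/4 ≈ -5453.8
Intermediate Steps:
P = -5 (P = 5*(-1) = -5)
k(L, r) = -r*L²/4 (k(L, r) = -L*r*L/4 = -r*L²/4)
55*(-103) + k(13, P) = 55*(-103) - ¼*(-5)*13² = -5665 - ¼*(-5)*169 = -5665 + 845/4 = -21815/4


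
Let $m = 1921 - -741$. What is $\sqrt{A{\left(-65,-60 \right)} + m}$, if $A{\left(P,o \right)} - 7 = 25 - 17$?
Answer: $\sqrt{2677} \approx 51.74$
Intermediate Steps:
$A{\left(P,o \right)} = 15$ ($A{\left(P,o \right)} = 7 + \left(25 - 17\right) = 7 + 8 = 15$)
$m = 2662$ ($m = 1921 + 741 = 2662$)
$\sqrt{A{\left(-65,-60 \right)} + m} = \sqrt{15 + 2662} = \sqrt{2677}$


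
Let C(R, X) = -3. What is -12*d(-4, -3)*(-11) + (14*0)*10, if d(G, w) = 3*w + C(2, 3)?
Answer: -1584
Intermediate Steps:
d(G, w) = -3 + 3*w (d(G, w) = 3*w - 3 = -3 + 3*w)
-12*d(-4, -3)*(-11) + (14*0)*10 = -12*(-3 + 3*(-3))*(-11) + (14*0)*10 = -12*(-3 - 9)*(-11) + 0*10 = -12*(-12)*(-11) + 0 = 144*(-11) + 0 = -1584 + 0 = -1584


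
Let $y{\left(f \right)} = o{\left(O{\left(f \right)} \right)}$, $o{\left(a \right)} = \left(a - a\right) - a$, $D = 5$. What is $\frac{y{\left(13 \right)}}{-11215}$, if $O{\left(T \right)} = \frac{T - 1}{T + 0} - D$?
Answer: $- \frac{53}{145795} \approx -0.00036352$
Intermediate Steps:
$O{\left(T \right)} = -5 + \frac{-1 + T}{T}$ ($O{\left(T \right)} = \frac{T - 1}{T + 0} - 5 = \frac{-1 + T}{T} - 5 = -5 + \frac{-1 + T}{T}$)
$o{\left(a \right)} = - a$ ($o{\left(a \right)} = 0 - a = - a$)
$y{\left(f \right)} = 4 + \frac{1}{f}$ ($y{\left(f \right)} = - (-4 - \frac{1}{f}) = 4 + \frac{1}{f}$)
$\frac{y{\left(13 \right)}}{-11215} = \frac{4 + \frac{1}{13}}{-11215} = \left(4 + \frac{1}{13}\right) \left(- \frac{1}{11215}\right) = \frac{53}{13} \left(- \frac{1}{11215}\right) = - \frac{53}{145795}$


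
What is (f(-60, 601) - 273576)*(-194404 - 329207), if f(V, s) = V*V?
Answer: 141362403336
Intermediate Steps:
f(V, s) = V²
(f(-60, 601) - 273576)*(-194404 - 329207) = ((-60)² - 273576)*(-194404 - 329207) = (3600 - 273576)*(-523611) = -269976*(-523611) = 141362403336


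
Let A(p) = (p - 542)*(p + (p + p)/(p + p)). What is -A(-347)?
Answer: -307594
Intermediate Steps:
A(p) = (1 + p)*(-542 + p) (A(p) = (-542 + p)*(p + (2*p)/((2*p))) = (-542 + p)*(p + (2*p)*(1/(2*p))) = (-542 + p)*(p + 1) = (-542 + p)*(1 + p) = (1 + p)*(-542 + p))
-A(-347) = -(-542 + (-347)**2 - 541*(-347)) = -(-542 + 120409 + 187727) = -1*307594 = -307594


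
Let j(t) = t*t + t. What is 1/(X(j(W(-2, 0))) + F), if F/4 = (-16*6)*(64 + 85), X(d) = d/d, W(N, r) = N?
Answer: -1/57215 ≈ -1.7478e-5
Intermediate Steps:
j(t) = t + t² (j(t) = t² + t = t + t²)
X(d) = 1
F = -57216 (F = 4*((-16*6)*(64 + 85)) = 4*(-96*149) = 4*(-14304) = -57216)
1/(X(j(W(-2, 0))) + F) = 1/(1 - 57216) = 1/(-57215) = -1/57215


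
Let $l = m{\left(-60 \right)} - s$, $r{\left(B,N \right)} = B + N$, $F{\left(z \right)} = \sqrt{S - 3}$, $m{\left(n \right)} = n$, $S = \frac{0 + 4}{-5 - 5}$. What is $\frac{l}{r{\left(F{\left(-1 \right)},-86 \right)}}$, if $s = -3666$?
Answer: $- \frac{1550580}{36997} - \frac{3606 i \sqrt{85}}{36997} \approx -41.911 - 0.8986 i$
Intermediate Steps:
$S = - \frac{2}{5}$ ($S = \frac{4}{-10} = 4 \left(- \frac{1}{10}\right) = - \frac{2}{5} \approx -0.4$)
$F{\left(z \right)} = \frac{i \sqrt{85}}{5}$ ($F{\left(z \right)} = \sqrt{- \frac{2}{5} - 3} = \sqrt{- \frac{17}{5}} = \frac{i \sqrt{85}}{5}$)
$l = 3606$ ($l = -60 - -3666 = -60 + 3666 = 3606$)
$\frac{l}{r{\left(F{\left(-1 \right)},-86 \right)}} = \frac{3606}{\frac{i \sqrt{85}}{5} - 86} = \frac{3606}{-86 + \frac{i \sqrt{85}}{5}}$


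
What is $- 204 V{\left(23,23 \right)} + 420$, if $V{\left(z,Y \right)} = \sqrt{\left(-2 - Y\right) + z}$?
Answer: $420 - 204 i \sqrt{2} \approx 420.0 - 288.5 i$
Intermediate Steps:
$V{\left(z,Y \right)} = \sqrt{-2 + z - Y}$
$- 204 V{\left(23,23 \right)} + 420 = - 204 \sqrt{-2 + 23 - 23} + 420 = - 204 \sqrt{-2} + 420 = - 204 i \sqrt{2} + 420 = 420 - 204 i \sqrt{2}$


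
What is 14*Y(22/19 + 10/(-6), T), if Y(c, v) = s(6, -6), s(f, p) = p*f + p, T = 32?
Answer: -588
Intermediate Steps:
s(f, p) = p + f*p (s(f, p) = f*p + p = p + f*p)
Y(c, v) = -42 (Y(c, v) = -6*(1 + 6) = -6*7 = -42)
14*Y(22/19 + 10/(-6), T) = 14*(-42) = -588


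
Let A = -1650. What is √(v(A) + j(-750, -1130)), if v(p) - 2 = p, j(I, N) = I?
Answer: I*√2398 ≈ 48.969*I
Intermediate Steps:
v(p) = 2 + p
√(v(A) + j(-750, -1130)) = √((2 - 1650) - 750) = √(-1648 - 750) = √(-2398) = I*√2398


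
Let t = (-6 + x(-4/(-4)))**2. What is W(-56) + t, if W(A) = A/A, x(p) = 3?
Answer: 10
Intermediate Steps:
W(A) = 1
t = 9 (t = (-6 + 3)**2 = (-3)**2 = 9)
W(-56) + t = 1 + 9 = 10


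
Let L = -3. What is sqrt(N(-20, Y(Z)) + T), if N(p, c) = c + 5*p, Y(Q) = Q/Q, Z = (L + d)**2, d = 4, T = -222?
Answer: I*sqrt(321) ≈ 17.916*I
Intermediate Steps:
Z = 1 (Z = (-3 + 4)**2 = 1**2 = 1)
Y(Q) = 1
sqrt(N(-20, Y(Z)) + T) = sqrt((1 + 5*(-20)) - 222) = sqrt((1 - 100) - 222) = sqrt(-99 - 222) = sqrt(-321) = I*sqrt(321)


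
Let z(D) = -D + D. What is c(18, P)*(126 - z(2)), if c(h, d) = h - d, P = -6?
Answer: 3024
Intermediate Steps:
z(D) = 0
c(18, P)*(126 - z(2)) = (18 - 1*(-6))*(126 - 1*0) = (18 + 6)*(126 + 0) = 24*126 = 3024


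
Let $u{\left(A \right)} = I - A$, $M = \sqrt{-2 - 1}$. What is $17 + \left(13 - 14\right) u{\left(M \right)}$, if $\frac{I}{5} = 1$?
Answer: $12 + i \sqrt{3} \approx 12.0 + 1.732 i$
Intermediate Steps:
$I = 5$ ($I = 5 \cdot 1 = 5$)
$M = i \sqrt{3}$ ($M = \sqrt{-3} = i \sqrt{3} \approx 1.732 i$)
$u{\left(A \right)} = 5 - A$
$17 + \left(13 - 14\right) u{\left(M \right)} = 17 + \left(13 - 14\right) \left(5 - i \sqrt{3}\right) = 17 - \left(5 - i \sqrt{3}\right) = 12 + i \sqrt{3}$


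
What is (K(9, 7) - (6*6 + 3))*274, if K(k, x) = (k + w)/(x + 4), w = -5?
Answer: -116450/11 ≈ -10586.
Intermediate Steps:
K(k, x) = (-5 + k)/(4 + x) (K(k, x) = (k - 5)/(x + 4) = (-5 + k)/(4 + x))
(K(9, 7) - (6*6 + 3))*274 = ((-5 + 9)/(4 + 7) - (6*6 + 3))*274 = (4/11 - (36 + 3))*274 = ((1/11)*4 - 1*39)*274 = (4/11 - 39)*274 = -425/11*274 = -116450/11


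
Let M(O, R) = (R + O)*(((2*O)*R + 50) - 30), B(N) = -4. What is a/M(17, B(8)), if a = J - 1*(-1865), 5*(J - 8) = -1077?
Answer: -2072/1885 ≈ -1.0992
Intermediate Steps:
J = -1037/5 (J = 8 + (⅕)*(-1077) = 8 - 1077/5 = -1037/5 ≈ -207.40)
M(O, R) = (20 + 2*O*R)*(O + R) (M(O, R) = (O + R)*((2*O*R + 50) - 30) = (O + R)*((50 + 2*O*R) - 30) = (O + R)*(20 + 2*O*R) = (20 + 2*O*R)*(O + R))
a = 8288/5 (a = -1037/5 - 1*(-1865) = -1037/5 + 1865 = 8288/5 ≈ 1657.6)
a/M(17, B(8)) = 8288/(5*(20*17 + 20*(-4) + 2*17*(-4)² + 2*(-4)*17²)) = 8288/(5*(340 - 80 + 2*17*16 + 2*(-4)*289)) = 8288/(5*(340 - 80 + 544 - 2312)) = (8288/5)/(-1508) = (8288/5)*(-1/1508) = -2072/1885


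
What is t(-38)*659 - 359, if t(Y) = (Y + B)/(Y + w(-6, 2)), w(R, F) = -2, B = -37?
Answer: 7013/8 ≈ 876.63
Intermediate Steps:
t(Y) = (-37 + Y)/(-2 + Y) (t(Y) = (Y - 37)/(Y - 2) = (-37 + Y)/(-2 + Y))
t(-38)*659 - 359 = ((-37 - 38)/(-2 - 38))*659 - 359 = (-75/(-40))*659 - 359 = -1/40*(-75)*659 - 359 = (15/8)*659 - 359 = 9885/8 - 359 = 7013/8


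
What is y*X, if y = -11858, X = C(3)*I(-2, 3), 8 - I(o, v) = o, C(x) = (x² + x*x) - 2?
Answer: -1897280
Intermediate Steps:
C(x) = -2 + 2*x² (C(x) = (x² + x²) - 2 = 2*x² - 2 = -2 + 2*x²)
I(o, v) = 8 - o
X = 160 (X = (-2 + 2*3²)*(8 - 1*(-2)) = (-2 + 2*9)*(8 + 2) = (-2 + 18)*10 = 16*10 = 160)
y*X = -11858*160 = -1897280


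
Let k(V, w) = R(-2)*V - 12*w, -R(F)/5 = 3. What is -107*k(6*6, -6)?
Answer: 50076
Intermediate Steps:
R(F) = -15 (R(F) = -5*3 = -15)
k(V, w) = -15*V - 12*w
-107*k(6*6, -6) = -107*(-90*6 - 12*(-6)) = -107*(-15*36 + 72) = -107*(-540 + 72) = -107*(-468) = 50076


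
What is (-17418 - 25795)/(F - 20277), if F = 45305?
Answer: -43213/25028 ≈ -1.7266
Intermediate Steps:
(-17418 - 25795)/(F - 20277) = (-17418 - 25795)/(45305 - 20277) = -43213/25028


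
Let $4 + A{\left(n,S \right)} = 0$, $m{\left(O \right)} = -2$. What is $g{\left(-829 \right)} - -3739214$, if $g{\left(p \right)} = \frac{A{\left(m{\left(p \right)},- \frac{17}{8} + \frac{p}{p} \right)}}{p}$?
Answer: $\frac{3099808410}{829} \approx 3.7392 \cdot 10^{6}$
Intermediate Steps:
$A{\left(n,S \right)} = -4$ ($A{\left(n,S \right)} = -4 + 0 = -4$)
$g{\left(p \right)} = - \frac{4}{p}$
$g{\left(-829 \right)} - -3739214 = - \frac{4}{-829} - -3739214 = \left(-4\right) \left(- \frac{1}{829}\right) + 3739214 = \frac{4}{829} + 3739214 = \frac{3099808410}{829}$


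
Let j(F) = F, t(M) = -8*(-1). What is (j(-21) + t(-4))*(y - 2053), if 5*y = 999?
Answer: 120458/5 ≈ 24092.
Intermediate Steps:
t(M) = 8
y = 999/5 (y = (⅕)*999 = 999/5 ≈ 199.80)
(j(-21) + t(-4))*(y - 2053) = (-21 + 8)*(999/5 - 2053) = -13*(-9266/5) = 120458/5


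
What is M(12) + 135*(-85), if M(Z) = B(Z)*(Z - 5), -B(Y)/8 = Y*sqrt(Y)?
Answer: -11475 - 1344*sqrt(3) ≈ -13803.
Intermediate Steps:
B(Y) = -8*Y**(3/2) (B(Y) = -8*Y*sqrt(Y) = -8*Y**(3/2))
M(Z) = -8*Z**(3/2)*(-5 + Z) (M(Z) = (-8*Z**(3/2))*(Z - 5) = (-8*Z**(3/2))*(-5 + Z) = -8*Z**(3/2)*(-5 + Z))
M(12) + 135*(-85) = 8*12**(3/2)*(5 - 1*12) + 135*(-85) = 8*(24*sqrt(3))*(5 - 12) - 11475 = 8*(24*sqrt(3))*(-7) - 11475 = -1344*sqrt(3) - 11475 = -11475 - 1344*sqrt(3)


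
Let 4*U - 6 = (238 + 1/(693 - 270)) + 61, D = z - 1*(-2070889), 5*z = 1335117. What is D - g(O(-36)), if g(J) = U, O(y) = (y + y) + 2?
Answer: 4944523456/2115 ≈ 2.3378e+6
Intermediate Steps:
z = 1335117/5 (z = (⅕)*1335117 = 1335117/5 ≈ 2.6702e+5)
O(y) = 2 + 2*y (O(y) = 2*y + 2 = 2 + 2*y)
D = 11689562/5 (D = 1335117/5 - 1*(-2070889) = 1335117/5 + 2070889 = 11689562/5 ≈ 2.3379e+6)
U = 32254/423 (U = 3/2 + ((238 + 1/(693 - 270)) + 61)/4 = 3/2 + ((238 + 1/423) + 61)/4 = 3/2 + (100675/423 + 61)/4 = 3/2 + (¼)*(126478/423) = 3/2 + 63239/846 = 32254/423 ≈ 76.251)
g(J) = 32254/423
D - g(O(-36)) = 11689562/5 - 1*32254/423 = 11689562/5 - 32254/423 = 4944523456/2115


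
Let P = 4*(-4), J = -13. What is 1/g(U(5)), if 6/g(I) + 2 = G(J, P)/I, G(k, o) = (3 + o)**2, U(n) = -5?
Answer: -179/30 ≈ -5.9667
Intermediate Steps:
P = -16
g(I) = 6/(-2 + 169/I) (g(I) = 6/(-2 + (3 - 16)**2/I) = 6/(-2 + (-13)**2/I) = 6/(-2 + 169/I))
1/g(U(5)) = 1/(-6*(-5)/(-169 + 2*(-5))) = 1/(-6*(-5)/(-169 - 10)) = 1/(-6*(-5)/(-179)) = 1/(-6*(-5)*(-1/179)) = 1/(-30/179) = -179/30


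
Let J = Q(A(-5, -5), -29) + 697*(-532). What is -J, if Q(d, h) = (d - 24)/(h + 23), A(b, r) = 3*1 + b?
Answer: 1112399/3 ≈ 3.7080e+5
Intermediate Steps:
A(b, r) = 3 + b
Q(d, h) = (-24 + d)/(23 + h)
J = -1112399/3 (J = (-24 + (3 - 5))/(23 - 29) + 697*(-532) = (-24 - 2)/(-6) - 370804 = -⅙*(-26) - 370804 = 13/3 - 370804 = -1112399/3 ≈ -3.7080e+5)
-J = -1*(-1112399/3) = 1112399/3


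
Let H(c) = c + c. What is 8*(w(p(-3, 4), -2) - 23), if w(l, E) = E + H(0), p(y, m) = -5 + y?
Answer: -200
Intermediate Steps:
H(c) = 2*c
w(l, E) = E (w(l, E) = E + 2*0 = E + 0 = E)
8*(w(p(-3, 4), -2) - 23) = 8*(-2 - 23) = 8*(-25) = -200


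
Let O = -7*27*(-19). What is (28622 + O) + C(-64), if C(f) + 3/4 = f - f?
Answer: 128849/4 ≈ 32212.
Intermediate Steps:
C(f) = -¾ (C(f) = -¾ + (f - f) = -¾ + 0 = -¾)
O = 3591 (O = -189*(-19) = 3591)
(28622 + O) + C(-64) = (28622 + 3591) - ¾ = 32213 - ¾ = 128849/4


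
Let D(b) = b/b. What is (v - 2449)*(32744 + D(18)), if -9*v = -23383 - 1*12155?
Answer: 49106585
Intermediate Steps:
D(b) = 1
v = 11846/3 (v = -(-23383 - 1*12155)/9 = -(-23383 - 12155)/9 = -⅑*(-35538) = 11846/3 ≈ 3948.7)
(v - 2449)*(32744 + D(18)) = (11846/3 - 2449)*(32744 + 1) = (4499/3)*32745 = 49106585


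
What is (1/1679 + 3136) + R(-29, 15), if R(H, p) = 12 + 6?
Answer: 5295567/1679 ≈ 3154.0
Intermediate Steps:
R(H, p) = 18
(1/1679 + 3136) + R(-29, 15) = (1/1679 + 3136) + 18 = 5265345/1679 + 18 = 5295567/1679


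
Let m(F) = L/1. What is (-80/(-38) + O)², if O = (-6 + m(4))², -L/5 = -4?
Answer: 14167696/361 ≈ 39246.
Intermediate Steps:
L = 20 (L = -5*(-4) = 20)
m(F) = 20 (m(F) = 20/1 = 20*1 = 20)
O = 196 (O = (-6 + 20)² = 14² = 196)
(-80/(-38) + O)² = (-80/(-38) + 196)² = (-80*(-1/38) + 196)² = (40/19 + 196)² = (3764/19)² = 14167696/361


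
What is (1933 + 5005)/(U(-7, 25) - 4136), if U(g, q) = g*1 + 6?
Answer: -6938/4137 ≈ -1.6771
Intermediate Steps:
U(g, q) = 6 + g (U(g, q) = g + 6 = 6 + g)
(1933 + 5005)/(U(-7, 25) - 4136) = (1933 + 5005)/((6 - 7) - 4136) = 6938/(-1 - 4136) = 6938/(-4137) = 6938*(-1/4137) = -6938/4137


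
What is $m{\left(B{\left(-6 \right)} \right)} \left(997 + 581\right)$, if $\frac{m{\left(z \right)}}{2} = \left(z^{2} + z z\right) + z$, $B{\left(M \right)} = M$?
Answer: $208296$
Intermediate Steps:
$m{\left(z \right)} = 2 z + 4 z^{2}$ ($m{\left(z \right)} = 2 \left(\left(z^{2} + z z\right) + z\right) = 2 \left(\left(z^{2} + z^{2}\right) + z\right) = 2 \left(2 z^{2} + z\right) = 2 \left(z + 2 z^{2}\right) = 2 z + 4 z^{2}$)
$m{\left(B{\left(-6 \right)} \right)} \left(997 + 581\right) = 2 \left(-6\right) \left(1 + 2 \left(-6\right)\right) \left(997 + 581\right) = 2 \left(-6\right) \left(1 - 12\right) 1578 = 2 \left(-6\right) \left(-11\right) 1578 = 132 \cdot 1578 = 208296$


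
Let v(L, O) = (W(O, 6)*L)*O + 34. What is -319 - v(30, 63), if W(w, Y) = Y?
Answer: -11693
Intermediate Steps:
v(L, O) = 34 + 6*L*O (v(L, O) = (6*L)*O + 34 = 6*L*O + 34 = 34 + 6*L*O)
-319 - v(30, 63) = -319 - (34 + 6*30*63) = -319 - (34 + 11340) = -319 - 1*11374 = -319 - 11374 = -11693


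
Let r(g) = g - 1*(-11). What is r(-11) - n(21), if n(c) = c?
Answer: -21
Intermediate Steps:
r(g) = 11 + g (r(g) = g + 11 = 11 + g)
r(-11) - n(21) = (11 - 11) - 1*21 = 0 - 21 = -21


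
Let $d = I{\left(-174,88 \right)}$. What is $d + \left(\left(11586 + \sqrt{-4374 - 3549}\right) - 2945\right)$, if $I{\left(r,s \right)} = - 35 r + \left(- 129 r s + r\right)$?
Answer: $1989805 + i \sqrt{7923} \approx 1.9898 \cdot 10^{6} + 89.011 i$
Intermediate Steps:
$I{\left(r,s \right)} = - 34 r - 129 r s$ ($I{\left(r,s \right)} = - 35 r - \left(- r + 129 r s\right) = - 34 r - 129 r s$)
$d = 1981164$ ($d = \left(-1\right) \left(-174\right) \left(34 + 129 \cdot 88\right) = \left(-1\right) \left(-174\right) \left(34 + 11352\right) = \left(-1\right) \left(-174\right) 11386 = 1981164$)
$d + \left(\left(11586 + \sqrt{-4374 - 3549}\right) - 2945\right) = 1981164 + \left(\left(11586 + \sqrt{-4374 - 3549}\right) - 2945\right) = 1981164 + \left(\left(11586 + \sqrt{-7923}\right) - 2945\right) = 1981164 + \left(\left(11586 + i \sqrt{7923}\right) - 2945\right) = 1981164 + \left(8641 + i \sqrt{7923}\right) = 1989805 + i \sqrt{7923}$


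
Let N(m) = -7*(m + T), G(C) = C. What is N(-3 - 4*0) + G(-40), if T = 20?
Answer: -159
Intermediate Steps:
N(m) = -140 - 7*m (N(m) = -7*(m + 20) = -7*(20 + m) = -140 - 7*m)
N(-3 - 4*0) + G(-40) = (-140 - 7*(-3 - 4*0)) - 40 = (-140 - 7*(-3 + 0)) - 40 = (-140 - 7*(-3)) - 40 = (-140 + 21) - 40 = -119 - 40 = -159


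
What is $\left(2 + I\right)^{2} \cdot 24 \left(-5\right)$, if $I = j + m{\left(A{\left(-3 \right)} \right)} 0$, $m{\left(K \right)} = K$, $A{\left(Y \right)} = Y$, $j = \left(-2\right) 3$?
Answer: $-1920$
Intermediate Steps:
$j = -6$
$I = -6$ ($I = -6 - 0 = -6 + 0 = -6$)
$\left(2 + I\right)^{2} \cdot 24 \left(-5\right) = \left(2 - 6\right)^{2} \cdot 24 \left(-5\right) = \left(-4\right)^{2} \cdot 24 \left(-5\right) = 16 \cdot 24 \left(-5\right) = 384 \left(-5\right) = -1920$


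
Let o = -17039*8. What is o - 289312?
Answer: -425624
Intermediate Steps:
o = -136312
o - 289312 = -136312 - 289312 = -425624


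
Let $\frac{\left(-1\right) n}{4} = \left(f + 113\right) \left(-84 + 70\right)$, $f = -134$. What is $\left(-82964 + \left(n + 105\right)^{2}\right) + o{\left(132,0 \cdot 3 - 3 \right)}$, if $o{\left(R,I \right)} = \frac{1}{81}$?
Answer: $\frac{86190238}{81} \approx 1.0641 \cdot 10^{6}$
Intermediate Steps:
$o{\left(R,I \right)} = \frac{1}{81}$
$n = -1176$ ($n = - 4 \left(-134 + 113\right) \left(-84 + 70\right) = - 4 \left(\left(-21\right) \left(-14\right)\right) = \left(-4\right) 294 = -1176$)
$\left(-82964 + \left(n + 105\right)^{2}\right) + o{\left(132,0 \cdot 3 - 3 \right)} = \left(-82964 + \left(-1176 + 105\right)^{2}\right) + \frac{1}{81} = \left(-82964 + \left(-1071\right)^{2}\right) + \frac{1}{81} = \left(-82964 + 1147041\right) + \frac{1}{81} = 1064077 + \frac{1}{81} = \frac{86190238}{81}$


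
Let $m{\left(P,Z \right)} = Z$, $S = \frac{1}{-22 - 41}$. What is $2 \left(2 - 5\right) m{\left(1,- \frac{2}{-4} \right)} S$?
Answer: $\frac{1}{21} \approx 0.047619$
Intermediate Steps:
$S = - \frac{1}{63}$ ($S = \frac{1}{-63} = - \frac{1}{63} \approx -0.015873$)
$2 \left(2 - 5\right) m{\left(1,- \frac{2}{-4} \right)} S = 2 \left(2 - 5\right) \left(- \frac{2}{-4}\right) \left(- \frac{1}{63}\right) = 2 \left(- 3 \left(\left(-2\right) \left(- \frac{1}{4}\right)\right)\right) \left(- \frac{1}{63}\right) = 2 \left(\left(-3\right) \frac{1}{2}\right) \left(- \frac{1}{63}\right) = 2 \left(- \frac{3}{2}\right) \left(- \frac{1}{63}\right) = \left(-3\right) \left(- \frac{1}{63}\right) = \frac{1}{21}$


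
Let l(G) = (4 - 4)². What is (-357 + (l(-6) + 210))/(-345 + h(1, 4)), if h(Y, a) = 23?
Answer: 21/46 ≈ 0.45652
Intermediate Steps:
l(G) = 0 (l(G) = 0² = 0)
(-357 + (l(-6) + 210))/(-345 + h(1, 4)) = (-357 + (0 + 210))/(-345 + 23) = (-357 + 210)/(-322) = -147*(-1/322) = 21/46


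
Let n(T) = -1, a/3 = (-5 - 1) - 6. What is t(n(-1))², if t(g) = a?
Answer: 1296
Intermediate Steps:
a = -36 (a = 3*((-5 - 1) - 6) = 3*(-6 - 6) = 3*(-12) = -36)
t(g) = -36
t(n(-1))² = (-36)² = 1296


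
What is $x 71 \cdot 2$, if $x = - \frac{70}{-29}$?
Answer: $\frac{9940}{29} \approx 342.76$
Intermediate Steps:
$x = \frac{70}{29}$ ($x = \left(-70\right) \left(- \frac{1}{29}\right) = \frac{70}{29} \approx 2.4138$)
$x 71 \cdot 2 = \frac{70 \cdot 71 \cdot 2}{29} = \frac{70}{29} \cdot 142 = \frac{9940}{29}$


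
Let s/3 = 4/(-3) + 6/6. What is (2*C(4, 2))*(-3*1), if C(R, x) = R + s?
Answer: -18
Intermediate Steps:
s = -1 (s = 3*(4/(-3) + 6/6) = 3*(4*(-⅓) + 6*(⅙)) = 3*(-4/3 + 1) = 3*(-⅓) = -1)
C(R, x) = -1 + R (C(R, x) = R - 1 = -1 + R)
(2*C(4, 2))*(-3*1) = (2*(-1 + 4))*(-3*1) = (2*3)*(-3) = 6*(-3) = -18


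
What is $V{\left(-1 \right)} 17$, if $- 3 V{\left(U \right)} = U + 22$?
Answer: $-119$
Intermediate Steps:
$V{\left(U \right)} = - \frac{22}{3} - \frac{U}{3}$ ($V{\left(U \right)} = - \frac{U + 22}{3} = - \frac{22 + U}{3} = - \frac{22}{3} - \frac{U}{3}$)
$V{\left(-1 \right)} 17 = \left(- \frac{22}{3} - - \frac{1}{3}\right) 17 = \left(- \frac{22}{3} + \frac{1}{3}\right) 17 = \left(-7\right) 17 = -119$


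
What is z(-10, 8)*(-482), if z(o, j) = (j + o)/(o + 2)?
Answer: -241/2 ≈ -120.50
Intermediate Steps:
z(o, j) = (j + o)/(2 + o)
z(-10, 8)*(-482) = ((8 - 10)/(2 - 10))*(-482) = (-2/(-8))*(-482) = -⅛*(-2)*(-482) = (¼)*(-482) = -241/2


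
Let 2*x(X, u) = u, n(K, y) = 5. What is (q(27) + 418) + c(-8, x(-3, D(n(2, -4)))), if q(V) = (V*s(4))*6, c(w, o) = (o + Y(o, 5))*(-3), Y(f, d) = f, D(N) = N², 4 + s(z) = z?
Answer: 343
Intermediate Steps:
s(z) = -4 + z
x(X, u) = u/2
c(w, o) = -6*o (c(w, o) = (o + o)*(-3) = (2*o)*(-3) = -6*o)
q(V) = 0 (q(V) = (V*(-4 + 4))*6 = (V*0)*6 = 0*6 = 0)
(q(27) + 418) + c(-8, x(-3, D(n(2, -4)))) = (0 + 418) - 3*5² = 418 - 3*25 = 418 - 6*25/2 = 418 - 75 = 343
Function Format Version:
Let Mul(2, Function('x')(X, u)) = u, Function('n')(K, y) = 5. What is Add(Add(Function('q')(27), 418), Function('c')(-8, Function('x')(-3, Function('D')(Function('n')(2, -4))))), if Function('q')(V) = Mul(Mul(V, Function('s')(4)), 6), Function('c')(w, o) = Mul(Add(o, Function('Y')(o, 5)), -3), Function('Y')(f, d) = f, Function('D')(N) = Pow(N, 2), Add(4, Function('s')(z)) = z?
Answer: 343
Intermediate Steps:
Function('s')(z) = Add(-4, z)
Function('x')(X, u) = Mul(Rational(1, 2), u)
Function('c')(w, o) = Mul(-6, o) (Function('c')(w, o) = Mul(Add(o, o), -3) = Mul(Mul(2, o), -3) = Mul(-6, o))
Function('q')(V) = 0 (Function('q')(V) = Mul(Mul(V, Add(-4, 4)), 6) = Mul(Mul(V, 0), 6) = Mul(0, 6) = 0)
Add(Add(Function('q')(27), 418), Function('c')(-8, Function('x')(-3, Function('D')(Function('n')(2, -4))))) = Add(Add(0, 418), Mul(-6, Mul(Rational(1, 2), Pow(5, 2)))) = Add(418, Mul(-6, Mul(Rational(1, 2), 25))) = Add(418, Mul(-6, Rational(25, 2))) = Add(418, -75) = 343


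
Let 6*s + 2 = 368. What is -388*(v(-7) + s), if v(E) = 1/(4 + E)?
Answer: -70616/3 ≈ -23539.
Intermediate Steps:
s = 61 (s = -1/3 + (1/6)*368 = -1/3 + 184/3 = 61)
-388*(v(-7) + s) = -388*(1/(4 - 7) + 61) = -388*(1/(-3) + 61) = -388*(-1/3 + 61) = -388*182/3 = -70616/3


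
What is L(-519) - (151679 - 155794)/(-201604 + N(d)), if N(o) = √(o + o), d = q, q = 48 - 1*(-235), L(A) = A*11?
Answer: -23203840897571/4064417225 - 823*√566/8128834450 ≈ -5709.0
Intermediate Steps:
L(A) = 11*A
q = 283 (q = 48 + 235 = 283)
d = 283
N(o) = √2*√o (N(o) = √(2*o) = √2*√o)
L(-519) - (151679 - 155794)/(-201604 + N(d)) = 11*(-519) - (151679 - 155794)/(-201604 + √2*√283) = -5709 - (-4115)/(-201604 + √566) = -5709 + 4115/(-201604 + √566)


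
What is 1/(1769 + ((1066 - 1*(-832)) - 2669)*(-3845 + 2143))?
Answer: 1/1314011 ≈ 7.6103e-7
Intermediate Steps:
1/(1769 + ((1066 - 1*(-832)) - 2669)*(-3845 + 2143)) = 1/(1769 + ((1066 + 832) - 2669)*(-1702)) = 1/(1769 + (1898 - 2669)*(-1702)) = 1/(1769 - 771*(-1702)) = 1/(1769 + 1312242) = 1/1314011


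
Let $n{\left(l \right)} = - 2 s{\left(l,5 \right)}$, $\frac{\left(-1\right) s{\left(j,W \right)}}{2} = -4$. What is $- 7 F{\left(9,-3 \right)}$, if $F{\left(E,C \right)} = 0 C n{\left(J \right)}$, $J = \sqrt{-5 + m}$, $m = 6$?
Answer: $0$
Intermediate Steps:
$s{\left(j,W \right)} = 8$ ($s{\left(j,W \right)} = \left(-2\right) \left(-4\right) = 8$)
$J = 1$ ($J = \sqrt{-5 + 6} = \sqrt{1} = 1$)
$n{\left(l \right)} = -16$ ($n{\left(l \right)} = \left(-2\right) 8 = -16$)
$F{\left(E,C \right)} = 0$ ($F{\left(E,C \right)} = 0 C \left(-16\right) = 0 \left(-16\right) = 0$)
$- 7 F{\left(9,-3 \right)} = \left(-7\right) 0 = 0$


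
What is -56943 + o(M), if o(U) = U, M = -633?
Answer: -57576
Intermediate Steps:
-56943 + o(M) = -56943 - 633 = -57576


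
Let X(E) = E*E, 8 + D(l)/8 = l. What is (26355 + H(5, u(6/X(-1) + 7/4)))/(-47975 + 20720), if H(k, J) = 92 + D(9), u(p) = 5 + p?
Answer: -5291/5451 ≈ -0.97065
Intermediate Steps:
D(l) = -64 + 8*l
X(E) = E²
H(k, J) = 100 (H(k, J) = 92 + (-64 + 8*9) = 92 + (-64 + 72) = 92 + 8 = 100)
(26355 + H(5, u(6/X(-1) + 7/4)))/(-47975 + 20720) = (26355 + 100)/(-47975 + 20720) = 26455/(-27255) = 26455*(-1/27255) = -5291/5451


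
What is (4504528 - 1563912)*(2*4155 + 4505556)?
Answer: 13273546581456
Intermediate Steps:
(4504528 - 1563912)*(2*4155 + 4505556) = 2940616*(8310 + 4505556) = 2940616*4513866 = 13273546581456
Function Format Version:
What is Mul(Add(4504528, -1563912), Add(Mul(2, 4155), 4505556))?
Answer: 13273546581456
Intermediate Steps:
Mul(Add(4504528, -1563912), Add(Mul(2, 4155), 4505556)) = Mul(2940616, Add(8310, 4505556)) = Mul(2940616, 4513866) = 13273546581456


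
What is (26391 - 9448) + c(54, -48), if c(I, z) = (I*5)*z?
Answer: 3983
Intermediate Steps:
c(I, z) = 5*I*z (c(I, z) = (5*I)*z = 5*I*z)
(26391 - 9448) + c(54, -48) = (26391 - 9448) + 5*54*(-48) = 16943 - 12960 = 3983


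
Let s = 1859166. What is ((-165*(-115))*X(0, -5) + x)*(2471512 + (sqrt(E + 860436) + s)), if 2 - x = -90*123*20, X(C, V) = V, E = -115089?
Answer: 547947695306 + 126527*sqrt(745347) ≈ 5.4806e+11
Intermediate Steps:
x = 221402 (x = 2 - (-90*123)*20 = 2 - (-11070)*20 = 2 - 1*(-221400) = 2 + 221400 = 221402)
((-165*(-115))*X(0, -5) + x)*(2471512 + (sqrt(E + 860436) + s)) = (-165*(-115)*(-5) + 221402)*(2471512 + (sqrt(-115089 + 860436) + 1859166)) = (18975*(-5) + 221402)*(2471512 + (sqrt(745347) + 1859166)) = (-94875 + 221402)*(2471512 + (1859166 + sqrt(745347))) = 126527*(4330678 + sqrt(745347)) = 547947695306 + 126527*sqrt(745347)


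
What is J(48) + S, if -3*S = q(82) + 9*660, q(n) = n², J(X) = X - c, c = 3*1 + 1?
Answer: -12532/3 ≈ -4177.3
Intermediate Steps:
c = 4 (c = 3 + 1 = 4)
J(X) = -4 + X (J(X) = X - 1*4 = X - 4 = -4 + X)
S = -12664/3 (S = -(82² + 9*660)/3 = -(6724 + 5940)/3 = -⅓*12664 = -12664/3 ≈ -4221.3)
J(48) + S = (-4 + 48) - 12664/3 = 44 - 12664/3 = -12532/3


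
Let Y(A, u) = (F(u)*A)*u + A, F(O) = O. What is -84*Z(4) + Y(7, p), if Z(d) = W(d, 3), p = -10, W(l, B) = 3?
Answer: 455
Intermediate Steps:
Z(d) = 3
Y(A, u) = A + A*u**2 (Y(A, u) = (u*A)*u + A = (A*u)*u + A = A*u**2 + A = A + A*u**2)
-84*Z(4) + Y(7, p) = -84*3 + 7*(1 + (-10)**2) = -252 + 7*(1 + 100) = -252 + 7*101 = -252 + 707 = 455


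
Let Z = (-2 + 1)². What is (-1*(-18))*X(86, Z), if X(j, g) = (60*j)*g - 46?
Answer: 92052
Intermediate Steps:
Z = 1 (Z = (-1)² = 1)
X(j, g) = -46 + 60*g*j (X(j, g) = 60*g*j - 46 = -46 + 60*g*j)
(-1*(-18))*X(86, Z) = (-1*(-18))*(-46 + 60*1*86) = 18*(-46 + 5160) = 18*5114 = 92052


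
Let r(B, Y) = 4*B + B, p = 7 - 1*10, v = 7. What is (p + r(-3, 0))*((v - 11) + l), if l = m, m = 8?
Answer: -72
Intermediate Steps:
l = 8
p = -3 (p = 7 - 10 = -3)
r(B, Y) = 5*B
(p + r(-3, 0))*((v - 11) + l) = (-3 + 5*(-3))*((7 - 11) + 8) = (-3 - 15)*(-4 + 8) = -18*4 = -72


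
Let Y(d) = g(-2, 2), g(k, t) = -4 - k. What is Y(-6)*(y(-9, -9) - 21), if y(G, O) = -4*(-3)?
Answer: 18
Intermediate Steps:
Y(d) = -2 (Y(d) = -4 - 1*(-2) = -4 + 2 = -2)
y(G, O) = 12
Y(-6)*(y(-9, -9) - 21) = -2*(12 - 21) = -2*(-9) = 18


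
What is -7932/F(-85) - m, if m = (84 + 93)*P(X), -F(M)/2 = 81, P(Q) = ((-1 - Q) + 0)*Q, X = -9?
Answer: 345410/27 ≈ 12793.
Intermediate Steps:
P(Q) = Q*(-1 - Q) (P(Q) = (-1 - Q)*Q = Q*(-1 - Q))
F(M) = -162 (F(M) = -2*81 = -162)
m = -12744 (m = (84 + 93)*(-1*(-9)*(1 - 9)) = 177*(-1*(-9)*(-8)) = 177*(-72) = -12744)
-7932/F(-85) - m = -7932/(-162) - 1*(-12744) = -7932*(-1/162) + 12744 = 1322/27 + 12744 = 345410/27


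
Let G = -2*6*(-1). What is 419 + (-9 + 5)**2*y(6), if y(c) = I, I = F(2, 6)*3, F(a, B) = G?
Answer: 995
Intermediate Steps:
G = 12 (G = -12*(-1) = 12)
F(a, B) = 12
I = 36 (I = 12*3 = 36)
y(c) = 36
419 + (-9 + 5)**2*y(6) = 419 + (-9 + 5)**2*36 = 419 + (-4)**2*36 = 419 + 16*36 = 419 + 576 = 995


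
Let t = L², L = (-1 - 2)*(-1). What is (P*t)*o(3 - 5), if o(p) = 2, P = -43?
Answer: -774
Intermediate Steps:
L = 3 (L = -3*(-1) = 3)
t = 9 (t = 3² = 9)
(P*t)*o(3 - 5) = -43*9*2 = -387*2 = -774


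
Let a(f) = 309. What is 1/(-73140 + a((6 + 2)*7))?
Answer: -1/72831 ≈ -1.3730e-5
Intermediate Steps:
1/(-73140 + a((6 + 2)*7)) = 1/(-73140 + 309) = 1/(-72831) = -1/72831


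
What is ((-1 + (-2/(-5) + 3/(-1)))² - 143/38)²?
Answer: 76335169/902500 ≈ 84.582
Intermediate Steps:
((-1 + (-2/(-5) + 3/(-1)))² - 143/38)² = ((-1 + (-2*(-⅕) + 3*(-1)))² - 143*1/38)² = ((-1 + (⅖ - 3))² - 143/38)² = ((-1 - 13/5)² - 143/38)² = ((-18/5)² - 143/38)² = (324/25 - 143/38)² = (8737/950)² = 76335169/902500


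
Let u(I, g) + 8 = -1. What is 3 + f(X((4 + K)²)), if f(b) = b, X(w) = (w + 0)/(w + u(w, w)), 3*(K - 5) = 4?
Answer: 3601/880 ≈ 4.0920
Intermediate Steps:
K = 19/3 (K = 5 + (⅓)*4 = 5 + 4/3 = 19/3 ≈ 6.3333)
u(I, g) = -9 (u(I, g) = -8 - 1 = -9)
X(w) = w/(-9 + w) (X(w) = (w + 0)/(w - 9) = w/(-9 + w))
3 + f(X((4 + K)²)) = 3 + (4 + 19/3)²/(-9 + (4 + 19/3)²) = 3 + (31/3)²/(-9 + (31/3)²) = 3 + 961/(9*(-9 + 961/9)) = 3 + 961/(9*(880/9)) = 3 + (961/9)*(9/880) = 3 + 961/880 = 3601/880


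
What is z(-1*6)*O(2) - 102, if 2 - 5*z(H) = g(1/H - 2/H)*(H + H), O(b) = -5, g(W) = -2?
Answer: -80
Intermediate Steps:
z(H) = ⅖ + 4*H/5 (z(H) = ⅖ - (-2)*(H + H)/5 = ⅖ - (-2)*2*H/5 = ⅖ - (-4)*H/5 = ⅖ + 4*H/5)
z(-1*6)*O(2) - 102 = (⅖ + 4*(-1*6)/5)*(-5) - 102 = (⅖ + (⅘)*(-6))*(-5) - 102 = (⅖ - 24/5)*(-5) - 102 = -22/5*(-5) - 102 = 22 - 102 = -80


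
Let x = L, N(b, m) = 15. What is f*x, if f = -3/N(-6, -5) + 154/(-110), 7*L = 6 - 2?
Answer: -32/35 ≈ -0.91429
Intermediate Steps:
L = 4/7 (L = (6 - 2)/7 = (1/7)*4 = 4/7 ≈ 0.57143)
x = 4/7 ≈ 0.57143
f = -8/5 (f = -3/15 + 154/(-110) = -3*1/15 + 154*(-1/110) = -1/5 - 7/5 = -8/5 ≈ -1.6000)
f*x = -8/5*4/7 = -32/35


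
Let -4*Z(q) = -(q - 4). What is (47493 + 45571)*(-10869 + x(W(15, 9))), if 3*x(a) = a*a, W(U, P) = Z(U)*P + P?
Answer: -1952354757/2 ≈ -9.7618e+8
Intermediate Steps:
Z(q) = -1 + q/4 (Z(q) = -(-1)*(q - 4)/4 = -(-1)*(-4 + q)/4 = -(4 - q)/4 = -1 + q/4)
W(U, P) = P + P*(-1 + U/4) (W(U, P) = (-1 + U/4)*P + P = P*(-1 + U/4) + P = P + P*(-1 + U/4))
x(a) = a**2/3 (x(a) = (a*a)/3 = a**2/3)
(47493 + 45571)*(-10869 + x(W(15, 9))) = (47493 + 45571)*(-10869 + ((1/4)*9*15)**2/3) = 93064*(-10869 + (135/4)**2/3) = 93064*(-10869 + (1/3)*(18225/16)) = 93064*(-10869 + 6075/16) = 93064*(-167829/16) = -1952354757/2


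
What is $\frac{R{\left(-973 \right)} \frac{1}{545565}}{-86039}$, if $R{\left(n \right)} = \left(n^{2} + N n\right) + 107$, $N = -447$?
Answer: $- \frac{460589}{15646622345} \approx -2.9437 \cdot 10^{-5}$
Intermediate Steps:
$R{\left(n \right)} = 107 + n^{2} - 447 n$ ($R{\left(n \right)} = \left(n^{2} - 447 n\right) + 107 = 107 + n^{2} - 447 n$)
$\frac{R{\left(-973 \right)} \frac{1}{545565}}{-86039} = \frac{\left(107 + \left(-973\right)^{2} - -434931\right) \frac{1}{545565}}{-86039} = \left(107 + 946729 + 434931\right) \frac{1}{545565} \left(- \frac{1}{86039}\right) = 1381767 \cdot \frac{1}{545565} \left(- \frac{1}{86039}\right) = \frac{460589}{181855} \left(- \frac{1}{86039}\right) = - \frac{460589}{15646622345}$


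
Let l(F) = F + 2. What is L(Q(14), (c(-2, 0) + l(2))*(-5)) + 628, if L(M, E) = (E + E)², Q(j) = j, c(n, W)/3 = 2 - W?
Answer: 10628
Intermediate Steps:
c(n, W) = 6 - 3*W (c(n, W) = 3*(2 - W) = 6 - 3*W)
l(F) = 2 + F
L(M, E) = 4*E² (L(M, E) = (2*E)² = 4*E²)
L(Q(14), (c(-2, 0) + l(2))*(-5)) + 628 = 4*(((6 - 3*0) + (2 + 2))*(-5))² + 628 = 4*(((6 + 0) + 4)*(-5))² + 628 = 4*((6 + 4)*(-5))² + 628 = 4*(10*(-5))² + 628 = 4*(-50)² + 628 = 4*2500 + 628 = 10000 + 628 = 10628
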